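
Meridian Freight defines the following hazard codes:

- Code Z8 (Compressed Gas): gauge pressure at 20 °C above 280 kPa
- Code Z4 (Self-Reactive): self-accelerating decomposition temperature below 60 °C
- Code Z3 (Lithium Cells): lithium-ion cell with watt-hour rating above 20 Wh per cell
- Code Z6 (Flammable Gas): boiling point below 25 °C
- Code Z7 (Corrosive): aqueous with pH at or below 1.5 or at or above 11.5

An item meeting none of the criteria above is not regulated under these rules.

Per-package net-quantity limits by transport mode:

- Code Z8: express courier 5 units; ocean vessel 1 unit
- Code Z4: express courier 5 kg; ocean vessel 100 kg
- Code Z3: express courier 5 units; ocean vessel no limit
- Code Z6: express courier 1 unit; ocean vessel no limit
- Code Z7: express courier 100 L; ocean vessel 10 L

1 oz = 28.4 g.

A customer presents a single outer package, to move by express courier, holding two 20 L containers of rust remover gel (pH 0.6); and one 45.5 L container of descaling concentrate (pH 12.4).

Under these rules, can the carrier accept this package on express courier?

Yes

pH 0.6 meets the Code Z7 criterion (Corrosive), so the rust remover gel is Code Z7.
The descaling concentrate has pH 12.4, which is ≥ 11.5, so it is Code Z7 (Corrosive).
Code Z7 net quantity: (two 20 L containers = 40 L) + 45.5 L = 85.5 L.
That is within the Code Z7 express courier limit of 100 L.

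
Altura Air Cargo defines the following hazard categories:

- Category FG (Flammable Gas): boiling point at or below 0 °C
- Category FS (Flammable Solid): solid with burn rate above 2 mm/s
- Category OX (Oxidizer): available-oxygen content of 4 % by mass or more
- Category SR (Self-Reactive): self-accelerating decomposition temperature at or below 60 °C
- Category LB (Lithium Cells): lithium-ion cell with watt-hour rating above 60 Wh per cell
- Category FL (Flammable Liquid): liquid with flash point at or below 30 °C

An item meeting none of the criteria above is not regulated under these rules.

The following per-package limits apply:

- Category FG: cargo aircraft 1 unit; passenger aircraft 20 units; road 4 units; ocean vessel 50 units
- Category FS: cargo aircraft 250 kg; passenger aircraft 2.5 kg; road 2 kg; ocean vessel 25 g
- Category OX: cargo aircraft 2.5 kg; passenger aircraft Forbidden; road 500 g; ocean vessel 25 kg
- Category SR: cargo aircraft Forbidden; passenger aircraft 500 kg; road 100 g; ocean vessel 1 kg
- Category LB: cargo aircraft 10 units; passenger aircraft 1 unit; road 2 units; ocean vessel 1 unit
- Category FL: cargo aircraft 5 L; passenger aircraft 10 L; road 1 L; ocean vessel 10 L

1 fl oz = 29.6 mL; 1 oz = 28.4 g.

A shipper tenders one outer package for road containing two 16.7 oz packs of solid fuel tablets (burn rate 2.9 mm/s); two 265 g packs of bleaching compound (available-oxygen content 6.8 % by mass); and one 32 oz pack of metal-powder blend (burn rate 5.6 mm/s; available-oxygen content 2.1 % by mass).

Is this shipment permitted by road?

Burn rate 2.9 mm/s meets the Category FS criterion (Flammable Solid), so the solid fuel tablets are Category FS.
With available-oxygen content 6.8 % by mass (≥ 4 % by mass), the bleaching compound falls in Category OX.
Burn rate 5.6 mm/s meets the Category FS criterion (Flammable Solid), so the metal-powder blend is Category FS.
Category OX quantity: two 265 g packs = 530 g.
That exceeds the Category OX road limit of 500 g.
Category FS net quantity: (two 16.7 oz packs = 948.56 g) + (one 32 oz pack = 908.8 g) = 1857.36 g.
That is within the Category FS road limit of 2 kg.

No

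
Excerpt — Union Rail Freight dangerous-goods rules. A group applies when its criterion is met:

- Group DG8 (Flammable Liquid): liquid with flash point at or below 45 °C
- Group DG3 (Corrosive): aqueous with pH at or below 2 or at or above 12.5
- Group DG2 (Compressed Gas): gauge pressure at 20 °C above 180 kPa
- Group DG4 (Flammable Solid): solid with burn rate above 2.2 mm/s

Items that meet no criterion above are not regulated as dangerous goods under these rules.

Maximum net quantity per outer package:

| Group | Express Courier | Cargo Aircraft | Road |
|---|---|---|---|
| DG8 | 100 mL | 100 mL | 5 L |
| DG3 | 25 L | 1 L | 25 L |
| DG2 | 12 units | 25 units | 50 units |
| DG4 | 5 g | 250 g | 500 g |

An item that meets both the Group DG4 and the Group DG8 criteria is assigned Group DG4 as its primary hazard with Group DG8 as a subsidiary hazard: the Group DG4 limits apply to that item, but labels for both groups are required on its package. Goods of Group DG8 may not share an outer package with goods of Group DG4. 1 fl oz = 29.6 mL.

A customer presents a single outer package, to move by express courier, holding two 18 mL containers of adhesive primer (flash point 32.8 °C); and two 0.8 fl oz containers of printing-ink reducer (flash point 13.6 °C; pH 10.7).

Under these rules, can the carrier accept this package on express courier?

Adhesive primer: flash point 32.8 °C ≤ 45 °C → Group DG8 (Flammable Liquid).
The printing-ink reducer has flash point 13.6 °C, which is ≤ 45 °C, so it is Group DG8 (Flammable Liquid).
Total Group DG8: (two 18 mL containers = 36 mL) + (two 0.8 fl oz containers = 47.36 mL) = 83.36 mL.
That is within the Group DG8 express courier limit of 100 mL.

Yes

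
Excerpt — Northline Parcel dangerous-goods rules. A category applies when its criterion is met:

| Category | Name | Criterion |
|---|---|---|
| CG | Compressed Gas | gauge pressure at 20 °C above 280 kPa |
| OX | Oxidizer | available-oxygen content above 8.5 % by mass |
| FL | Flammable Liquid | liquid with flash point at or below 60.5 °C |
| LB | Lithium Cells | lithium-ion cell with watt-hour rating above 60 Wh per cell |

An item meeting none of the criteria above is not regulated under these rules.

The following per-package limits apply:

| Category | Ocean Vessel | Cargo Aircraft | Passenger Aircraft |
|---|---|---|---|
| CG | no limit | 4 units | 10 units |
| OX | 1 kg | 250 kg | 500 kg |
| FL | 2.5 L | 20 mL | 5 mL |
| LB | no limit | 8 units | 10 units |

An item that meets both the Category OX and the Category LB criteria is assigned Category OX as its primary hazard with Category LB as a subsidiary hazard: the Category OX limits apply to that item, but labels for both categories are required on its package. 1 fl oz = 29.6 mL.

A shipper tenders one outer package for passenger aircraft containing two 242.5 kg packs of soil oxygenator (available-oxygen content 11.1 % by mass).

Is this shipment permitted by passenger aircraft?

Yes

With available-oxygen content 11.1 % by mass (> 8.5 % by mass), the soil oxygenator falls in Category OX.
Category OX quantity: two 242.5 kg packs = 485 kg.
485 kg ≤ 500 kg (passenger aircraft limit, Category OX) — within limit.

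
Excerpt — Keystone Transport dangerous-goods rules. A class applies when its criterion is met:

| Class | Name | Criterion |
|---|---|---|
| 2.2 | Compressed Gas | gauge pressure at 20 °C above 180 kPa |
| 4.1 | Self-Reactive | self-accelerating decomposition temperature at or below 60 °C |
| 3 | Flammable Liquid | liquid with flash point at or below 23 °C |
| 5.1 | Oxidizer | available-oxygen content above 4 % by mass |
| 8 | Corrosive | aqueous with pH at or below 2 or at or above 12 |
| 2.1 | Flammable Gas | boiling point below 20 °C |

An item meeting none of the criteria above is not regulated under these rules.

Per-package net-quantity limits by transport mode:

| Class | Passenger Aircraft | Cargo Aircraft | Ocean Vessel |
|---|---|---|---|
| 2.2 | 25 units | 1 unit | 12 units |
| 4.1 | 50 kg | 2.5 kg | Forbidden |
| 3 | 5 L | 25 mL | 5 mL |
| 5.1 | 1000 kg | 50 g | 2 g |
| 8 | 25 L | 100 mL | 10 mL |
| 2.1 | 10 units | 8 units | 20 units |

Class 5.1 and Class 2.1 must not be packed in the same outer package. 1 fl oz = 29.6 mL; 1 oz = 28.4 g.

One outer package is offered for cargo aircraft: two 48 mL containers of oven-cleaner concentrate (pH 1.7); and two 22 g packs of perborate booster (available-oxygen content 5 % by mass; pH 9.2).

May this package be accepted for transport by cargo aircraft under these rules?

Oven-cleaner concentrate: pH 1.7 ≤ 2 → Class 8 (Corrosive).
The perborate booster has available-oxygen content 5 % by mass, which is > 4 % by mass, so it is Class 5.1 (Oxidizer).
Class 5.1 quantity: two 22 g packs = 44 g.
That is within the Class 5.1 cargo aircraft limit of 50 g.
Class 8 quantity: two 48 mL containers = 96 mL.
That is within the Class 8 cargo aircraft limit of 100 mL.
The segregation rule (Class 5.1 with Class 2.1) does not apply to Class 5.1 with Class 8.
Every hazard class is within its cargo aircraft limit and no segregation rule is violated.

Yes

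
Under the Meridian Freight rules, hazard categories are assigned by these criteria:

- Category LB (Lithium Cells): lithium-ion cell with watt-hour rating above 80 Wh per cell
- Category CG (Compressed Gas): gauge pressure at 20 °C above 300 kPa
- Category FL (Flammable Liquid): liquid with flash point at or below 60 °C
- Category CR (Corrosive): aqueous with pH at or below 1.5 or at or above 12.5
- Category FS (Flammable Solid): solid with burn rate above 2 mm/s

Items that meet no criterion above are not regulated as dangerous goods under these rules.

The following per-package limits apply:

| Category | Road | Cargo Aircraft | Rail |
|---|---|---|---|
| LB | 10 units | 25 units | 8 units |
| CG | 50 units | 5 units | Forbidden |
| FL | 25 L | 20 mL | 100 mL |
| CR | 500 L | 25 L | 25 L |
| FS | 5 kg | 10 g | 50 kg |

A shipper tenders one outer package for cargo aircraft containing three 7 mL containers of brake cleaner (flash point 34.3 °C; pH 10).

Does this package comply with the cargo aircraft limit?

No

The brake cleaner has flash point 34.3 °C, which is ≤ 60 °C, so it is Category FL (Flammable Liquid).
Category FL quantity: three 7 mL containers = 21 mL.
That exceeds the Category FL cargo aircraft limit of 20 mL.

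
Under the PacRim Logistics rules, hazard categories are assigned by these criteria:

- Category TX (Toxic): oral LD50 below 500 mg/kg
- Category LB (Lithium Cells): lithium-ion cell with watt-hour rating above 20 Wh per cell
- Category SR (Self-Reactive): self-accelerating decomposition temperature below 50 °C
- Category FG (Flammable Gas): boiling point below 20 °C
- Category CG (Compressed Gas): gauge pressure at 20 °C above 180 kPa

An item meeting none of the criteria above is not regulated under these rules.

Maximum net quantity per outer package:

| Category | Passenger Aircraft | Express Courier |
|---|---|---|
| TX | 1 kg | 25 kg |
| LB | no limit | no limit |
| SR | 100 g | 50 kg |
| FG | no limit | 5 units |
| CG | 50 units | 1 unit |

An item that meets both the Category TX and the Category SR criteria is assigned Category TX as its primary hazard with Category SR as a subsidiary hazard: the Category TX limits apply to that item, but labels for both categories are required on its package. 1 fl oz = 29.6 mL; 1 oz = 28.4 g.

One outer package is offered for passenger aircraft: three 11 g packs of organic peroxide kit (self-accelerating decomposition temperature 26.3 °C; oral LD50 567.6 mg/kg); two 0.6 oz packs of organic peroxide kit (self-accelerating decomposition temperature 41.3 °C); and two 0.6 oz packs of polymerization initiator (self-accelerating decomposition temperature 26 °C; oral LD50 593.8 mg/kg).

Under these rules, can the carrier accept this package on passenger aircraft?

Self-accelerating decomposition temperature 26.3 °C meets the Category SR criterion (Self-Reactive), so the organic peroxide kit is Category SR.
Self-accelerating decomposition temperature 41.3 °C meets the Category SR criterion (Self-Reactive), so the organic peroxide kit is Category SR.
Polymerization initiator: self-accelerating decomposition temperature 26 °C < 50 °C → Category SR (Self-Reactive).
Total Category SR: (three 11 g packs = 33 g) + (two 0.6 oz packs = 34.08 g) + (two 0.6 oz packs = 34.08 g) = 101.16 g.
101.16 g exceeds the passenger aircraft limit of 100 g for Category SR.

No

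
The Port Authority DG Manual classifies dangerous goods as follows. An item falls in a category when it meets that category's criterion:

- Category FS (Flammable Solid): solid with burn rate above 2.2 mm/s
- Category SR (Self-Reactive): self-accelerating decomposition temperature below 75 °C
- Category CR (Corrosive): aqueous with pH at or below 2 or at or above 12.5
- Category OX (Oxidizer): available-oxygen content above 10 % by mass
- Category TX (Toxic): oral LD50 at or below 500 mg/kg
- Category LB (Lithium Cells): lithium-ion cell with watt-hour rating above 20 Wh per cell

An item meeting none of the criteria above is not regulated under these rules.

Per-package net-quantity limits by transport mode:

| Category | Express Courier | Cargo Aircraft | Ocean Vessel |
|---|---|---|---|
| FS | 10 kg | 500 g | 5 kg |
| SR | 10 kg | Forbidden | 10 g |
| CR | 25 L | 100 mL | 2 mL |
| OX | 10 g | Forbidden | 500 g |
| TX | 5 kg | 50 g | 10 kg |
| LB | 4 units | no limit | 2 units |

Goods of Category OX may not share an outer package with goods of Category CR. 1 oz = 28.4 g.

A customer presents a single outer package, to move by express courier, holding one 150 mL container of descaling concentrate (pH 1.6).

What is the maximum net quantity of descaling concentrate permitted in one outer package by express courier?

25 L

Descaling concentrate: pH 1.6 ≤ 2 → Category CR (Corrosive).
The express courier limit for Category CR is 25 L.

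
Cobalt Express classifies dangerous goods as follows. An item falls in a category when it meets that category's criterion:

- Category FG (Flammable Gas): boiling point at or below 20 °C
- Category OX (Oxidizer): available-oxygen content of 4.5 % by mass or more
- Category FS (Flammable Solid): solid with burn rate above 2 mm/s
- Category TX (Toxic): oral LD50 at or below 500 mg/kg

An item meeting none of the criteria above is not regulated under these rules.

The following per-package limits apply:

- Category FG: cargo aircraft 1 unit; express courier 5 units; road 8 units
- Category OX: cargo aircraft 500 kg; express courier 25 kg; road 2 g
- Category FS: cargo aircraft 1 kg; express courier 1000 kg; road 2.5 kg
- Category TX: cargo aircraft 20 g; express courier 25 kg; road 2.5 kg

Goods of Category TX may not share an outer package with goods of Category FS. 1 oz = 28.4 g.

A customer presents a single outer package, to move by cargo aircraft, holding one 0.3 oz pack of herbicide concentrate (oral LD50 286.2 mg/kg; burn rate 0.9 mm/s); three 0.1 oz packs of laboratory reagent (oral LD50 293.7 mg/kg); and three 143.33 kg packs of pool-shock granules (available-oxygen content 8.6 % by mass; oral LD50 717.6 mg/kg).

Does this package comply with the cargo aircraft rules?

The herbicide concentrate has oral LD50 286.2 mg/kg, which is ≤ 500 mg/kg, so it is Category TX (Toxic).
With oral LD50 293.7 mg/kg (≤ 500 mg/kg), the laboratory reagent falls in Category TX.
With available-oxygen content 8.6 % by mass (≥ 4.5 % by mass), the pool-shock granules fall in Category OX.
Total Category TX: (one 0.3 oz pack = 8.52 g) + (three 0.1 oz packs = 8.52 g) = 17.04 g.
That is within the Category TX cargo aircraft limit of 20 g.
Category OX quantity: three 143.33 kg packs = 429.99 kg.
429.99 kg ≤ 500 kg (cargo aircraft limit, Category OX) — within limit.
The segregation rule (Category TX with Category FS) does not apply to Category TX with Category OX.
Every hazard category is within its cargo aircraft limit and no segregation rule is violated.

Yes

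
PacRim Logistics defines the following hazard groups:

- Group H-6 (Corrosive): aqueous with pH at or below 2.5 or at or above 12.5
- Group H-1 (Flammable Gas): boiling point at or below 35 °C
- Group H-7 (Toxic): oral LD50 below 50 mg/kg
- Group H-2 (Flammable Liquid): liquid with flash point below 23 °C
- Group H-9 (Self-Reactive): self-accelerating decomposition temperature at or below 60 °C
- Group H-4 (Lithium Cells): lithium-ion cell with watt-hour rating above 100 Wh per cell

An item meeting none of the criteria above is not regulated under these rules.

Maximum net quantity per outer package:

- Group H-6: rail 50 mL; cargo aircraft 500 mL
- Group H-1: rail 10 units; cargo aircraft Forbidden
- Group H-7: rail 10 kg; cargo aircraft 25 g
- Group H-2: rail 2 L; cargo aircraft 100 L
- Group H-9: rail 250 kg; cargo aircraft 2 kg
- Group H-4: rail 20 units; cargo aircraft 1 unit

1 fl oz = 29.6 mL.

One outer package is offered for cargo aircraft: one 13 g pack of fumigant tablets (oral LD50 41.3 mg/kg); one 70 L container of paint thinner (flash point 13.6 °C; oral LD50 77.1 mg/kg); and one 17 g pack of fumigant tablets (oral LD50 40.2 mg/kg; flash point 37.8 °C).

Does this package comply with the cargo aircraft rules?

No

Fumigant tablets: oral LD50 41.3 mg/kg < 50 mg/kg → Group H-7 (Toxic).
Flash point 13.6 °C meets the Group H-2 criterion (Flammable Liquid), so the paint thinner is Group H-2.
Fumigant tablets: oral LD50 40.2 mg/kg < 50 mg/kg → Group H-7 (Toxic).
Total Group H-7: 13 g + 17 g = 30 g.
30 g exceeds the cargo aircraft limit of 25 g for Group H-7.
Group H-2 quantity: 70 L.
70 L is within the cargo aircraft limit of 100 L for Group H-2.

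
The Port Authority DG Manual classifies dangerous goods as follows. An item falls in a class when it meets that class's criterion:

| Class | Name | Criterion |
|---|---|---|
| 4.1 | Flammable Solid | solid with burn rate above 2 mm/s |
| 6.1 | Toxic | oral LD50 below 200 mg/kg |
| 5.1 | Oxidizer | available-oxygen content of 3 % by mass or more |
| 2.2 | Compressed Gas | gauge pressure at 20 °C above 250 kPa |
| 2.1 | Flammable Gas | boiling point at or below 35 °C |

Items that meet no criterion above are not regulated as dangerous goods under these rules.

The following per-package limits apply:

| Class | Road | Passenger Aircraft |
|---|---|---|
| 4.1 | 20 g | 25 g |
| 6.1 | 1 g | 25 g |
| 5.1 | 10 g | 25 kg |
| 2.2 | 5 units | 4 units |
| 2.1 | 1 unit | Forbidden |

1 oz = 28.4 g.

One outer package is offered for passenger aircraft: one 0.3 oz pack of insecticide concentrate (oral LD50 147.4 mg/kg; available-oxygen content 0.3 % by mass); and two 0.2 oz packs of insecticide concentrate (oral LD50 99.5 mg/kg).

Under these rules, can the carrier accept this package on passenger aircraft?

With oral LD50 147.4 mg/kg (< 200 mg/kg), the insecticide concentrate falls in Class 6.1.
With oral LD50 99.5 mg/kg (< 200 mg/kg), the insecticide concentrate falls in Class 6.1.
Class 6.1 net quantity: (one 0.3 oz pack = 8.52 g) + (two 0.2 oz packs = 11.36 g) = 19.88 g.
19.88 g is within the passenger aircraft limit of 25 g for Class 6.1.

Yes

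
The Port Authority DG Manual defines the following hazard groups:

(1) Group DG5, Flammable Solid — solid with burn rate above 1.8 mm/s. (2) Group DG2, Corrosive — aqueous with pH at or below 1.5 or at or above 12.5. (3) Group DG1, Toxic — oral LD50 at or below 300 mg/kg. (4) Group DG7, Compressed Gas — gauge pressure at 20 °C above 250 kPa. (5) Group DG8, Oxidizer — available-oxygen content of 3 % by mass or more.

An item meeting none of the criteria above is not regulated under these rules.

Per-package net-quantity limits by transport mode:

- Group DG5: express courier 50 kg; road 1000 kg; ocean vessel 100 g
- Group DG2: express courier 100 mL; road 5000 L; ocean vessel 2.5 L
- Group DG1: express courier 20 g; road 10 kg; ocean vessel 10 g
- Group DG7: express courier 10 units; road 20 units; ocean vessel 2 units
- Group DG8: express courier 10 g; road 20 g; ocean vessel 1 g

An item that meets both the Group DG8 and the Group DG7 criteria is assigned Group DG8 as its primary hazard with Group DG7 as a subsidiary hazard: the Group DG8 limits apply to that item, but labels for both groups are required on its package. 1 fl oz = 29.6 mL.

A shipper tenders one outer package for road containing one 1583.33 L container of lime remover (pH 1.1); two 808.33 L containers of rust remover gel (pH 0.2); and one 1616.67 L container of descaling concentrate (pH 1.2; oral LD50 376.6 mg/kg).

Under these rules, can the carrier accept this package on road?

With pH 1.1 (≤ 1.5), the lime remover falls in Group DG2.
pH 0.2 meets the Group DG2 criterion (Corrosive), so the rust remover gel is Group DG2.
Descaling concentrate: pH 1.2 ≤ 1.5 → Group DG2 (Corrosive).
Group DG2 net quantity: 1583.33 L + (two 808.33 L containers = 1616.66 L) + 1616.67 L = 4816.66 L.
4816.66 L is within the road limit of 5000 L for Group DG2.

Yes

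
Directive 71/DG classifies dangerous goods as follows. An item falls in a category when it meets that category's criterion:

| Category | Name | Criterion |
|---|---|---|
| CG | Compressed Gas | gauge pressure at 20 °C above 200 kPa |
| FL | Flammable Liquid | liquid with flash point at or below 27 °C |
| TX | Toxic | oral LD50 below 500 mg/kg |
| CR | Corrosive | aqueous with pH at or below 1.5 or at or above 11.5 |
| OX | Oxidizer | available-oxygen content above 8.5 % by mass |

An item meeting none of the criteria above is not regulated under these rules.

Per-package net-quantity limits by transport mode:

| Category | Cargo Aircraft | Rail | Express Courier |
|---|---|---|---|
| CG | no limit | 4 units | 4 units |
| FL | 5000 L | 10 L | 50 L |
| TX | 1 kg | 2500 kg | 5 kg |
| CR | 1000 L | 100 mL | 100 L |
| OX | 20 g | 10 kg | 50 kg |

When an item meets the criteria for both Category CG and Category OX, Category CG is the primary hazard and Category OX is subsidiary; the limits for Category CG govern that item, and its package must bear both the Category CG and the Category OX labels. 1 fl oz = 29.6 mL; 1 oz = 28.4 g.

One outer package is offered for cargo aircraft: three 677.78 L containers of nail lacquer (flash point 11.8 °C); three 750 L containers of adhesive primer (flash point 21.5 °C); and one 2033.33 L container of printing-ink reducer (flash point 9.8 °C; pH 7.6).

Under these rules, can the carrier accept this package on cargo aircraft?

Nail lacquer: flash point 11.8 °C ≤ 27 °C → Category FL (Flammable Liquid).
Adhesive primer: flash point 21.5 °C ≤ 27 °C → Category FL (Flammable Liquid).
Printing-ink reducer: flash point 9.8 °C ≤ 27 °C → Category FL (Flammable Liquid).
Total Category FL: (three 677.78 L containers = 2033.34 L) + (three 750 L containers = 2250 L) + 2033.33 L = 6316.67 L.
6316.67 L exceeds the cargo aircraft limit of 5000 L for Category FL.

No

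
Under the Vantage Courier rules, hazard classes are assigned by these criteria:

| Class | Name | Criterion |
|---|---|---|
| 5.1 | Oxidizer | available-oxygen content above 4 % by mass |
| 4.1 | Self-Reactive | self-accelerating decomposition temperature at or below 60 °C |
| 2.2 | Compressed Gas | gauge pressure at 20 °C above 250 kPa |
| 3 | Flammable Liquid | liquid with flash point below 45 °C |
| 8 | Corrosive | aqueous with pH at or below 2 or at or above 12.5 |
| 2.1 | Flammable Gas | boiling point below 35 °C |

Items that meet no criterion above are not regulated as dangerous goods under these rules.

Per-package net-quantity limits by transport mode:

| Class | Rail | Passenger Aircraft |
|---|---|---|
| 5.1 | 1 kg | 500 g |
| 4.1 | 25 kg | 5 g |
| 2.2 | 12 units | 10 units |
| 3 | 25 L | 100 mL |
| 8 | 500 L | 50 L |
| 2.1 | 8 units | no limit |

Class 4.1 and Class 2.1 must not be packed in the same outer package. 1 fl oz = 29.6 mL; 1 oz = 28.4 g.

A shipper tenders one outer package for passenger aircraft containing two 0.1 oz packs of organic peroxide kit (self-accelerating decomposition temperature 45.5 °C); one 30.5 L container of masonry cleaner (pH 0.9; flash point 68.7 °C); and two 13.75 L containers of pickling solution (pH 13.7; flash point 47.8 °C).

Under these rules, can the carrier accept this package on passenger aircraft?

Organic peroxide kit: self-accelerating decomposition temperature 45.5 °C ≤ 60 °C → Class 4.1 (Self-Reactive).
The masonry cleaner has pH 0.9, which is ≤ 2, so it is Class 8 (Corrosive).
Pickling solution: pH 13.7 ≥ 12.5 → Class 8 (Corrosive).
Total Class 8: 30.5 L + (two 13.75 L containers = 27.5 L) = 58 L.
58 L > 50 L (passenger aircraft limit, Class 8) — over the limit.
Class 4.1 quantity: two 0.1 oz packs = 5.68 g.
5.68 g exceeds the passenger aircraft limit of 5 g for Class 4.1.
The segregation rule (Class 4.1 with Class 2.1) does not apply to Class 8 with Class 4.1.

No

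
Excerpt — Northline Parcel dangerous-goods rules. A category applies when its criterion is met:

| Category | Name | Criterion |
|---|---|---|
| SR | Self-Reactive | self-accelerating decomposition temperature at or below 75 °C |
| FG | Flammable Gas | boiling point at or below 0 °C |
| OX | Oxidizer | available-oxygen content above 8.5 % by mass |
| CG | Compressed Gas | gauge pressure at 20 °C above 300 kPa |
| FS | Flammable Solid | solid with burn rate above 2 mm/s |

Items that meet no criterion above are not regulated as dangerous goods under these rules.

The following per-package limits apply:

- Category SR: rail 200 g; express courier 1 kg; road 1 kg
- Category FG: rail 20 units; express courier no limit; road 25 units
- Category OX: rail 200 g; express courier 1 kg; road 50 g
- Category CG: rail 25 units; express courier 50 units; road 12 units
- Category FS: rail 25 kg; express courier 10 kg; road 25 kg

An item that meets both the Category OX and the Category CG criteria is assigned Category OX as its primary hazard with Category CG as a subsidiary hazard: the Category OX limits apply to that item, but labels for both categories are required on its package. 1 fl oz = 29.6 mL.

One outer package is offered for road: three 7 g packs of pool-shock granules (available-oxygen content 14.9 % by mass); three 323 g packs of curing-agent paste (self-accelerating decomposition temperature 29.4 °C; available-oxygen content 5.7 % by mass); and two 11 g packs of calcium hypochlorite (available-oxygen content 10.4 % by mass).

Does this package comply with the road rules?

With available-oxygen content 14.9 % by mass (> 8.5 % by mass), the pool-shock granules fall in Category OX.
The curing-agent paste has self-accelerating decomposition temperature 29.4 °C, which is ≤ 75 °C, so it is Category SR (Self-Reactive).
Available-oxygen content 10.4 % by mass meets the Category OX criterion (Oxidizer), so the calcium hypochlorite is Category OX.
Total Category OX: (three 7 g packs = 21 g) + (two 11 g packs = 22 g) = 43 g.
43 g ≤ 50 g (road limit, Category OX) — within limit.
Category SR quantity: three 323 g packs = 969 g.
969 g ≤ 1 kg (road limit, Category SR) — within limit.
Every hazard category is within its road limit and no segregation rule is violated.

Yes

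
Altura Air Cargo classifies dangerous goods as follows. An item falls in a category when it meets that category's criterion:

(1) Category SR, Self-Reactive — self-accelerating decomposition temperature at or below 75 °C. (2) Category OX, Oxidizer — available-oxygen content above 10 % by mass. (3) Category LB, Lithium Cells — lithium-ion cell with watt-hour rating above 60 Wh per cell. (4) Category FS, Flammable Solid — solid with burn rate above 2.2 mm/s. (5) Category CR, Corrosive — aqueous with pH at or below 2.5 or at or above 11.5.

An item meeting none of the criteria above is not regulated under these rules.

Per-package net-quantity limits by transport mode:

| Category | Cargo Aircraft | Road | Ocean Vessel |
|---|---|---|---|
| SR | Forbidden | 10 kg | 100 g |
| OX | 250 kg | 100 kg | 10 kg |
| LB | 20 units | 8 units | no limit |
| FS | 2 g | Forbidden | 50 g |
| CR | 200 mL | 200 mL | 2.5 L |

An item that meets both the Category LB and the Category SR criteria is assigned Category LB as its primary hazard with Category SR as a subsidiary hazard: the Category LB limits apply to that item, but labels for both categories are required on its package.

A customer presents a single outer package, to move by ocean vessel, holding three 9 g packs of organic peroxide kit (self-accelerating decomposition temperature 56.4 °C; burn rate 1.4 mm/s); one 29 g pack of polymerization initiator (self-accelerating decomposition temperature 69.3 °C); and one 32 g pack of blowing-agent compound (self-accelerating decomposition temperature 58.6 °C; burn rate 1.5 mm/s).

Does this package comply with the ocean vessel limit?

Yes

With self-accelerating decomposition temperature 56.4 °C (≤ 75 °C), the organic peroxide kit falls in Category SR.
Self-accelerating decomposition temperature 69.3 °C meets the Category SR criterion (Self-Reactive), so the polymerization initiator is Category SR.
With self-accelerating decomposition temperature 58.6 °C (≤ 75 °C), the blowing-agent compound falls in Category SR.
Total Category SR: (three 9 g packs = 27 g) + 29 g + 32 g = 88 g.
88 g ≤ 100 g (ocean vessel limit, Category SR) — within limit.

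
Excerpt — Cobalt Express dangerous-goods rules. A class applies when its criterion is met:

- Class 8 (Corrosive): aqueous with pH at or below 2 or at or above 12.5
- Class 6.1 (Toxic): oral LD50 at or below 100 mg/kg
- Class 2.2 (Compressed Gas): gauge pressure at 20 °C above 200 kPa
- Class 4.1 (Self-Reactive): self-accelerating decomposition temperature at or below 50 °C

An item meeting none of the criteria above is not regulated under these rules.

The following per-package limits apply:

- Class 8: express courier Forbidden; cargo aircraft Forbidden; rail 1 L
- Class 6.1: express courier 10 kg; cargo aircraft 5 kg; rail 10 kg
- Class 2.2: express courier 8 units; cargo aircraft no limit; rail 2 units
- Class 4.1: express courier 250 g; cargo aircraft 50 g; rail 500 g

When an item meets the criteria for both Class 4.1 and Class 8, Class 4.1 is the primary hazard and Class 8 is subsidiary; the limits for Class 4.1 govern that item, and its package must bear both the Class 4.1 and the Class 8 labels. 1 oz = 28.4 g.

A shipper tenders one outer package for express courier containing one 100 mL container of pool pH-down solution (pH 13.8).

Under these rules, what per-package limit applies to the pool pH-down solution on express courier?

With pH 13.8 (≥ 12.5), the pool pH-down solution falls in Class 8.
The express courier limit for Class 8 is Forbidden.

Forbidden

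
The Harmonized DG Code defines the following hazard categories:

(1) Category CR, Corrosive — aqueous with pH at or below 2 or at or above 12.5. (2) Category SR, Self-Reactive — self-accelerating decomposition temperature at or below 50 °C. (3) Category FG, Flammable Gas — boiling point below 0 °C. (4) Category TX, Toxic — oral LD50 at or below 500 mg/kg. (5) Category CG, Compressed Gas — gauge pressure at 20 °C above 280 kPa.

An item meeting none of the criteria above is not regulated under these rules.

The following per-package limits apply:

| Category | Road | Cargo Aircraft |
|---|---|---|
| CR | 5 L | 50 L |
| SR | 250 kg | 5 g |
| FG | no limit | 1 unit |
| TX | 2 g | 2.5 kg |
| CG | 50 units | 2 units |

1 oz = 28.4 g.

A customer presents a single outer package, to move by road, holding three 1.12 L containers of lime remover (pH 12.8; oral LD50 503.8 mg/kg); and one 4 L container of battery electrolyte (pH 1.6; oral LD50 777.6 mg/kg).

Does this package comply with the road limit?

No

Lime remover: pH 12.8 ≥ 12.5 → Category CR (Corrosive).
With pH 1.6 (≤ 2), the battery electrolyte falls in Category CR.
Total Category CR: (three 1.12 L containers = 3.36 L) + 4 L = 7.36 L.
7.36 L > 5 L (road limit, Category CR) — over the limit.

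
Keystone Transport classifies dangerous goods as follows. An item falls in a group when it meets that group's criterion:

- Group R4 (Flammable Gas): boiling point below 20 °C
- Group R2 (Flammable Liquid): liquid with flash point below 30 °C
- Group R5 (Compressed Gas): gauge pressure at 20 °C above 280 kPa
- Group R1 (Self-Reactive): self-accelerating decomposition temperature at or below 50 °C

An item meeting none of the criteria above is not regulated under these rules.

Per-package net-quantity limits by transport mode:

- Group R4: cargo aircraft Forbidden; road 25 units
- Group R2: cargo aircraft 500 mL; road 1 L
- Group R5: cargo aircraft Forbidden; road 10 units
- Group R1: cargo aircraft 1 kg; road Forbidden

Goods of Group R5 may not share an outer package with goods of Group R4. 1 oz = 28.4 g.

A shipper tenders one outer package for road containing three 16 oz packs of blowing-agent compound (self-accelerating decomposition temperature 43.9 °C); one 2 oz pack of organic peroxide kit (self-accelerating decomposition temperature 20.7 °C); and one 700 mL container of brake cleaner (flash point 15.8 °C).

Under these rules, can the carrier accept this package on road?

With self-accelerating decomposition temperature 43.9 °C (≤ 50 °C), the blowing-agent compound falls in Group R1.
Organic peroxide kit: self-accelerating decomposition temperature 20.7 °C ≤ 50 °C → Group R1 (Self-Reactive).
The brake cleaner has flash point 15.8 °C, which is < 30 °C, so it is Group R2 (Flammable Liquid).
Total Group R1: (three 16 oz packs = 1363.2 g) + (one 2 oz pack = 56.8 g) = 1.42 kg.
Group R1 is Forbidden by road.
Group R2 quantity: 700 mL.
700 mL ≤ 1 L (road limit, Group R2) — within limit.
The segregation rule (Group R5 with Group R4) does not apply to Group R1 with Group R2.

No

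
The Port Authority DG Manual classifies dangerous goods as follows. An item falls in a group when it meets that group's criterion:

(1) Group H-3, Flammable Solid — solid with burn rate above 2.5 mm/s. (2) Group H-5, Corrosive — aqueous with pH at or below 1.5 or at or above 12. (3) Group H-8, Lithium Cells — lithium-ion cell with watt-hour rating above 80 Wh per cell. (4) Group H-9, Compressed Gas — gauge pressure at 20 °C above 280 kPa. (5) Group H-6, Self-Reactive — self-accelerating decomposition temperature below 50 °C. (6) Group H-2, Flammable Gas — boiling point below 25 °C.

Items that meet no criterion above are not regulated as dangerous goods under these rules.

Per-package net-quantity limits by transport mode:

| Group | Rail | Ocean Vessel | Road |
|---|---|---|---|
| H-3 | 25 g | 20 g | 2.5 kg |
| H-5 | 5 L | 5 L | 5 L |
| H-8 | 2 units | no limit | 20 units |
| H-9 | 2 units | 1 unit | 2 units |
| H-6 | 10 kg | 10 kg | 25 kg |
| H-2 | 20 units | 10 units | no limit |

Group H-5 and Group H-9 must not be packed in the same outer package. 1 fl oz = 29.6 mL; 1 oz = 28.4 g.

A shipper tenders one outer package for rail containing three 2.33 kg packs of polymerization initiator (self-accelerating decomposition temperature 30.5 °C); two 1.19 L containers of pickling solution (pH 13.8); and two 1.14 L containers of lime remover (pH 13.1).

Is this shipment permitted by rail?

Yes

With self-accelerating decomposition temperature 30.5 °C (< 50 °C), the polymerization initiator falls in Group H-6.
Pickling solution: pH 13.8 ≥ 12 → Group H-5 (Corrosive).
Lime remover: pH 13.1 ≥ 12 → Group H-5 (Corrosive).
Total Group H-5: (two 1.19 L containers = 2.38 L) + (two 1.14 L containers = 2.28 L) = 4.66 L.
4.66 L is within the rail limit of 5 L for Group H-5.
Group H-6 quantity: three 2.33 kg packs = 6.99 kg.
6.99 kg is within the rail limit of 10 kg for Group H-6.
The segregation rule (Group H-5 with Group H-9) does not apply to Group H-5 with Group H-6.
Every hazard group is within its rail limit and no segregation rule is violated.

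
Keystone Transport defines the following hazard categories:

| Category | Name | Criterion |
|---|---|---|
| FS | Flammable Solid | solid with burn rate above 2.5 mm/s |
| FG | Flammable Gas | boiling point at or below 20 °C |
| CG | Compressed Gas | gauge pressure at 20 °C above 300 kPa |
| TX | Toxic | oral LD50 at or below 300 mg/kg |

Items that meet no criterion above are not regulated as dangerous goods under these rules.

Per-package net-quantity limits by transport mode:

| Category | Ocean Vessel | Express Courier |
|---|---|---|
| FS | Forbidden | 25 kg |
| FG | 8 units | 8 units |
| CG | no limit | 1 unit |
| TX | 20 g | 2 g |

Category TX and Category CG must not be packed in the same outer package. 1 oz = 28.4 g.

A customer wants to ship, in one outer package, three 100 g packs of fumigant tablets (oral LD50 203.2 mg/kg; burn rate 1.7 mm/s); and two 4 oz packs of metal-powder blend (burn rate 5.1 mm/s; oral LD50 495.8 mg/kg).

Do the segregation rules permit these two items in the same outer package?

Yes

Fumigant tablets: oral LD50 203.2 mg/kg ≤ 300 mg/kg → Category TX (Toxic).
Metal-powder blend: burn rate 5.1 mm/s > 2.5 mm/s → Category FS (Flammable Solid).
No segregation rule bars Category TX with Category FS.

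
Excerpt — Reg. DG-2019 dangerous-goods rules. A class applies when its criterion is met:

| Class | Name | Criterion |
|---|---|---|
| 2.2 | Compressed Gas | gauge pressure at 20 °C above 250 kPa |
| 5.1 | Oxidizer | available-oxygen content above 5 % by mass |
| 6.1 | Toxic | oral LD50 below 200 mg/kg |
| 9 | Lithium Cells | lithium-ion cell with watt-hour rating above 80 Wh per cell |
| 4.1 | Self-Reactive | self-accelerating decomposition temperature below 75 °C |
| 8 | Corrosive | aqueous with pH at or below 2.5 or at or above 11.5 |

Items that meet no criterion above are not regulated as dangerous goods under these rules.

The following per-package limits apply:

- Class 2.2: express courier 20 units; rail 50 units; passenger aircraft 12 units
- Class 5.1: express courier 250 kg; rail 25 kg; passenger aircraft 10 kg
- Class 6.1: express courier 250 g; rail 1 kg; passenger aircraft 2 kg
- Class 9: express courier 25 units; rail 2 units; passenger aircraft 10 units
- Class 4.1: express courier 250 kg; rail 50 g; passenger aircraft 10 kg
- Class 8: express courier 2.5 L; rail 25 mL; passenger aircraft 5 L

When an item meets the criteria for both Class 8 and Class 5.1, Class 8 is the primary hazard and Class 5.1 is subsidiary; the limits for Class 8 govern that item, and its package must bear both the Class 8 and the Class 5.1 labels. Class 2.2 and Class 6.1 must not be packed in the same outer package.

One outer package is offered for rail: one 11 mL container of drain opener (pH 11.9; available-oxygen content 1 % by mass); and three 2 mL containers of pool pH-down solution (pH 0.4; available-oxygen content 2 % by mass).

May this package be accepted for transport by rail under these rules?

The drain opener has pH 11.9, which is ≥ 11.5, so it is Class 8 (Corrosive).
pH 0.4 meets the Class 8 criterion (Corrosive), so the pool pH-down solution is Class 8.
Class 8 net quantity: 11 mL + (three 2 mL containers = 6 mL) = 17 mL.
17 mL is within the rail limit of 25 mL for Class 8.

Yes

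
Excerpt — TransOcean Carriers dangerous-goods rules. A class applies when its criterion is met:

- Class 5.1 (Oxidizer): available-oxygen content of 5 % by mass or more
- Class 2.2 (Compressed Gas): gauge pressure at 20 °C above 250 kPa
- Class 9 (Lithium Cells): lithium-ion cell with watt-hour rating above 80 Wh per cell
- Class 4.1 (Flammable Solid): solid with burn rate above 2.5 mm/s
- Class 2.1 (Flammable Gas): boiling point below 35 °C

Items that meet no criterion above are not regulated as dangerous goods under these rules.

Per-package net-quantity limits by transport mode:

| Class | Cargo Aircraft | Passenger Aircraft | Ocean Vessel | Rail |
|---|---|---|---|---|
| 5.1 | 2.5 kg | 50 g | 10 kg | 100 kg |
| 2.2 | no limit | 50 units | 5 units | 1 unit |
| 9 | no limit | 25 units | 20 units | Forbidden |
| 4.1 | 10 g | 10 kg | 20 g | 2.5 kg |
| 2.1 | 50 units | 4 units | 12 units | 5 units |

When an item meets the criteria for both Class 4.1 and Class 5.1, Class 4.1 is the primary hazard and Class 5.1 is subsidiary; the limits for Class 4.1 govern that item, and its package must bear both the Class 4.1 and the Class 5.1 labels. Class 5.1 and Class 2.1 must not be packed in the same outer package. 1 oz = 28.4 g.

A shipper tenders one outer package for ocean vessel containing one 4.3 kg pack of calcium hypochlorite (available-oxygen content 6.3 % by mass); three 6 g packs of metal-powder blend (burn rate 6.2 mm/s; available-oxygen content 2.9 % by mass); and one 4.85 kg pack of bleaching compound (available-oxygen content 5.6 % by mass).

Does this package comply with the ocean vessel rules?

Calcium hypochlorite: available-oxygen content 6.3 % by mass ≥ 5 % by mass → Class 5.1 (Oxidizer).
Metal-powder blend: burn rate 6.2 mm/s > 2.5 mm/s → Class 4.1 (Flammable Solid).
Available-oxygen content 5.6 % by mass meets the Class 5.1 criterion (Oxidizer), so the bleaching compound is Class 5.1.
Total Class 5.1: 4.3 kg + 4.85 kg = 9.15 kg.
9.15 kg is within the ocean vessel limit of 10 kg for Class 5.1.
Class 4.1 quantity: three 6 g packs = 18 g.
That is within the Class 4.1 ocean vessel limit of 20 g.
The segregation rule (Class 5.1 with Class 2.1) does not apply to Class 5.1 with Class 4.1.
Every hazard class is within its ocean vessel limit and no segregation rule is violated.

Yes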